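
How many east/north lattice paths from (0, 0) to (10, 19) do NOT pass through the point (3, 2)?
Number of paths = 16568970

Total paths from (0, 0) to (10, 19): C(29, 10) = 20030010. Paths through (3, 2): (paths (0, 0) → (3, 2)) × (paths (3, 2) → (10, 19)) = C(5, 3) · C(24, 7) = 10 · 346104 = 3461040. Avoidance count = 20030010 − 3461040 = 16568970.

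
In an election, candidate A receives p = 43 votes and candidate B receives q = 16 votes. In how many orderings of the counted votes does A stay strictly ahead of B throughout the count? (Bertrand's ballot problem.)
Strict-lead orderings = 50207556642705

Total orderings of the 59 votes with 43 for A: C(59, 43) = 109712808959985. By the Bertrand ballot formula (Cycle Lemma / reflection principle), the number of orderings in which A is strictly ahead of B throughout is (p − q)/(p + q) · C(p + q, p) = (43 − 16)/(43 + 16) · 109712808959985 = 50207556642705.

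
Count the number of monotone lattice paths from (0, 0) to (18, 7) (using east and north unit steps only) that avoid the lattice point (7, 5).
Number of paths = 418924

Total paths from (0, 0) to (18, 7): C(25, 18) = 480700. Paths through (7, 5): (paths (0, 0) → (7, 5)) × (paths (7, 5) → (18, 7)) = C(12, 7) · C(13, 11) = 792 · 78 = 61776. Avoidance count = 480700 − 61776 = 418924.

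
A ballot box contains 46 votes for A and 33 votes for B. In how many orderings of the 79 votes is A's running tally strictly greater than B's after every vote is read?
Strict-lead orderings = 3081049081728492337190

Total orderings of the 79 votes with 46 for A: C(79, 46) = 18723298265888530356770. By the Bertrand ballot formula (Cycle Lemma / reflection principle), the number of orderings in which A is strictly ahead of B throughout is (p − q)/(p + q) · C(p + q, p) = (46 − 33)/(46 + 33) · 18723298265888530356770 = 3081049081728492337190.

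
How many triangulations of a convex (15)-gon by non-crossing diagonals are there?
C_13 = 742900

These polygon triangulations are counted by the Catalan number C_n = (1/(n + 1)) · C(2n, n). For n = 13: C_13 = (1/14) · C(26, 13) = 10400600/14 = 742900.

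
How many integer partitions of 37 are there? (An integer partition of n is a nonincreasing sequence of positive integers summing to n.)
p(37) = 21637

Compute p(n) via the recurrence p(n, m) = p(n, m−1) + p(n−m, m), where p(n, m) counts partitions of n with all parts ≤ m and p(n) = p(n, n). The base cases are p(0, m) = 1 and p(n, 0) = 0 for n > 0. Filling the table yields p(37) = 21637. (Euler's pentagonal recurrence is an alternative.)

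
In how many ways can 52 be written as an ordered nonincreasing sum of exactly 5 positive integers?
p(52, 5 parts) = 3034

Partitions of n into exactly k parts are in bijection with partitions of n − k into at most k parts (subtract 1 from each part). So p(52, exactly 5) = p(47, parts ≤ 5). Computing via the recurrence p(m, j) = p(m, j−1) + p(m−j, j) gives 3034.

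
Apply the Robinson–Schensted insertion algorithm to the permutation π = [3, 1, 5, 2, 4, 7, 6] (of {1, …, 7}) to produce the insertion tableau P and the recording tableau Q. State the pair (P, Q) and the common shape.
P = [1, 2, 4, 6] / [3, 5, 7];  Q = [1, 3, 5, 6] / [2, 4, 7];  common shape = (4, 3)

Row-insert the values π_1, π_2, … into P one at a time, bumping the leftmost entry strictly greater than the inserted value down to the next row. The recording tableau Q records, in position (i, j), the step at which that cell was added to P.
  Insert 3 (step 1): P = [3];  Q = [1]
  Insert 1 (step 2): P = [1] / [3];  Q = [1] / [2]
  Insert 5 (step 3): P = [1, 5] / [3];  Q = [1, 3] / [2]
  Insert 2 (step 4): P = [1, 2] / [3, 5];  Q = [1, 3] / [2, 4]
  Insert 4 (step 5): P = [1, 2, 4] / [3, 5];  Q = [1, 3, 5] / [2, 4]
  Insert 7 (step 6): P = [1, 2, 4, 7] / [3, 5];  Q = [1, 3, 5, 6] / [2, 4]
  Insert 6 (step 7): P = [1, 2, 4, 6] / [3, 5, 7];  Q = [1, 3, 5, 6] / [2, 4, 7]
Final shape: (4, 3).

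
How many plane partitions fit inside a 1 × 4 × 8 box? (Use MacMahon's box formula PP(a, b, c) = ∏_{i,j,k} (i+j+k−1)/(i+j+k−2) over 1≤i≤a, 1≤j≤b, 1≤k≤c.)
PP(1, 4, 8) = 495

Evaluate the triple product over i = 1..1, j = 1..4, k = 1..8. The factors are (2/1) · (3/2) · (4/3) · (5/4) · (6/5) · (7/6) · (8/7) · (9/8) · … (32 factors total). The numerators and denominators telescope so the product is an integer; carrying out the multiplication exactly gives PP(1, 4, 8) = 495.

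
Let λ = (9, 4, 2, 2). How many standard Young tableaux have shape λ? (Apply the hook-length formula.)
# SYT of shape (9, 4, 2, 2) = 556920

Hook-length formula: f^λ = n! / Π hook(c), product over all cells c of the Young diagram. For λ = (9, 4, 2, 2), n = 17 boxes. Hook lengths by row (left-to-right, top-to-bottom): [12, 11, 8, 7, 5, 4, 3, 2, 1]; [6, 5, 2, 1]; [3, 2]; [2, 1]. Product of hooks = 638668800. So f^λ = 17! / 638668800 = 355687428096000 / 638668800 = 556920.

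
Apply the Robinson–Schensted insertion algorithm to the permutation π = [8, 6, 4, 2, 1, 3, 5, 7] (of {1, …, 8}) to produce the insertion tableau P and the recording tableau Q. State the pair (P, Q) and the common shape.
P = [1, 3, 5, 7] / [2] / [4] / [6] / [8];  Q = [1, 6, 7, 8] / [2] / [3] / [4] / [5];  common shape = (4, 1, 1, 1, 1)

Row-insert the values π_1, π_2, … into P one at a time, bumping the leftmost entry strictly greater than the inserted value down to the next row. The recording tableau Q records, in position (i, j), the step at which that cell was added to P.
  Insert 8 (step 1): P = [8];  Q = [1]
  Insert 6 (step 2): P = [6] / [8];  Q = [1] / [2]
  Insert 4 (step 3): P = [4] / [6] / [8];  Q = [1] / [2] / [3]
  Insert 2 (step 4): P = [2] / [4] / [6] / [8];  Q = [1] / [2] / [3] / [4]
  Insert 1 (step 5): P = [1] / [2] / [4] / [6] / [8];  Q = [1] / [2] / [3] / [4] / [5]
  Insert 3 (step 6): P = [1, 3] / [2] / [4] / [6] / [8];  Q = [1, 6] / [2] / [3] / [4] / [5]
  Insert 5 (step 7): P = [1, 3, 5] / [2] / [4] / [6] / [8];  Q = [1, 6, 7] / [2] / [3] / [4] / [5]
  Insert 7 (step 8): P = [1, 3, 5, 7] / [2] / [4] / [6] / [8];  Q = [1, 6, 7, 8] / [2] / [3] / [4] / [5]
Final shape: (4, 1, 1, 1, 1).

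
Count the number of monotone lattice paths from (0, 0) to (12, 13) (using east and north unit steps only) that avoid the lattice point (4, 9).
Number of paths = 4846375

Total paths from (0, 0) to (12, 13): C(25, 12) = 5200300. Paths through (4, 9): (paths (0, 0) → (4, 9)) × (paths (4, 9) → (12, 13)) = C(13, 4) · C(12, 8) = 715 · 495 = 353925. Avoidance count = 5200300 − 353925 = 4846375.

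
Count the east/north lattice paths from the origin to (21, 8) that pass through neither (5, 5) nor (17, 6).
Number of paths = 2582892

Inclusion–exclusion. Total paths: C(29, 21) = 4292145. Through P₁: C(10, 5)·C(19, 16) = 244188. Through P₂: C(23, 17)·C(6, 4) = 1514205. Since P₁ is strictly southwest of P₂, a monotone path through both must visit P₁ then P₂; paths through both = C(10, 5)·C(13, 12)·C(6, 4) = 49140. Avoid both = 4292145 − 244188 − 1514205 + 49140 = 2582892.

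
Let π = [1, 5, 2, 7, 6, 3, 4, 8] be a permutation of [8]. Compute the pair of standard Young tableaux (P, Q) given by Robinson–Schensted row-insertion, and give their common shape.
P = [1, 2, 3, 4, 8] / [5, 6] / [7];  Q = [1, 2, 4, 7, 8] / [3, 5] / [6];  common shape = (5, 2, 1)

Row-insert the values π_1, π_2, … into P one at a time, bumping the leftmost entry strictly greater than the inserted value down to the next row. The recording tableau Q records, in position (i, j), the step at which that cell was added to P.
  Insert 1 (step 1): P = [1];  Q = [1]
  Insert 5 (step 2): P = [1, 5];  Q = [1, 2]
  Insert 2 (step 3): P = [1, 2] / [5];  Q = [1, 2] / [3]
  Insert 7 (step 4): P = [1, 2, 7] / [5];  Q = [1, 2, 4] / [3]
  Insert 6 (step 5): P = [1, 2, 6] / [5, 7];  Q = [1, 2, 4] / [3, 5]
  Insert 3 (step 6): P = [1, 2, 3] / [5, 6] / [7];  Q = [1, 2, 4] / [3, 5] / [6]
  Insert 4 (step 7): P = [1, 2, 3, 4] / [5, 6] / [7];  Q = [1, 2, 4, 7] / [3, 5] / [6]
  Insert 8 (step 8): P = [1, 2, 3, 4, 8] / [5, 6] / [7];  Q = [1, 2, 4, 7, 8] / [3, 5] / [6]
Final shape: (5, 2, 1).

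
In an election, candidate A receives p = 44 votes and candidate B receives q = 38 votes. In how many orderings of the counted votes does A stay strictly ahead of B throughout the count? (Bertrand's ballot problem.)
Strict-lead orderings = 25017515332381270225800

Total orderings of the 82 votes with 44 for A: C(82, 44) = 341906042875877359752600. By the Bertrand ballot formula (Cycle Lemma / reflection principle), the number of orderings in which A is strictly ahead of B throughout is (p − q)/(p + q) · C(p + q, p) = (44 − 38)/(44 + 38) · 341906042875877359752600 = 25017515332381270225800.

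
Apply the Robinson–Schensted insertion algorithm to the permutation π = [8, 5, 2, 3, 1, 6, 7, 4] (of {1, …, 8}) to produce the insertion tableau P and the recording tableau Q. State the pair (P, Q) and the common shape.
P = [1, 3, 4, 7] / [2, 6] / [5] / [8];  Q = [1, 4, 6, 7] / [2, 8] / [3] / [5];  common shape = (4, 2, 1, 1)

Row-insert the values π_1, π_2, … into P one at a time, bumping the leftmost entry strictly greater than the inserted value down to the next row. The recording tableau Q records, in position (i, j), the step at which that cell was added to P.
  Insert 8 (step 1): P = [8];  Q = [1]
  Insert 5 (step 2): P = [5] / [8];  Q = [1] / [2]
  Insert 2 (step 3): P = [2] / [5] / [8];  Q = [1] / [2] / [3]
  Insert 3 (step 4): P = [2, 3] / [5] / [8];  Q = [1, 4] / [2] / [3]
  Insert 1 (step 5): P = [1, 3] / [2] / [5] / [8];  Q = [1, 4] / [2] / [3] / [5]
  Insert 6 (step 6): P = [1, 3, 6] / [2] / [5] / [8];  Q = [1, 4, 6] / [2] / [3] / [5]
  Insert 7 (step 7): P = [1, 3, 6, 7] / [2] / [5] / [8];  Q = [1, 4, 6, 7] / [2] / [3] / [5]
  Insert 4 (step 8): P = [1, 3, 4, 7] / [2, 6] / [5] / [8];  Q = [1, 4, 6, 7] / [2, 8] / [3] / [5]
Final shape: (4, 2, 1, 1).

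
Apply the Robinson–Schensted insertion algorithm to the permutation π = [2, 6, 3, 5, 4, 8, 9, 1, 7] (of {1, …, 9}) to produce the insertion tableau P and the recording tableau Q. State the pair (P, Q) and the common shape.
P = [1, 3, 4, 7, 9] / [2, 8] / [5] / [6];  Q = [1, 2, 4, 6, 7] / [3, 9] / [5] / [8];  common shape = (5, 2, 1, 1)

Row-insert the values π_1, π_2, … into P one at a time, bumping the leftmost entry strictly greater than the inserted value down to the next row. The recording tableau Q records, in position (i, j), the step at which that cell was added to P.
  Insert 2 (step 1): P = [2];  Q = [1]
  Insert 6 (step 2): P = [2, 6];  Q = [1, 2]
  Insert 3 (step 3): P = [2, 3] / [6];  Q = [1, 2] / [3]
  Insert 5 (step 4): P = [2, 3, 5] / [6];  Q = [1, 2, 4] / [3]
  Insert 4 (step 5): P = [2, 3, 4] / [5] / [6];  Q = [1, 2, 4] / [3] / [5]
  Insert 8 (step 6): P = [2, 3, 4, 8] / [5] / [6];  Q = [1, 2, 4, 6] / [3] / [5]
  Insert 9 (step 7): P = [2, 3, 4, 8, 9] / [5] / [6];  Q = [1, 2, 4, 6, 7] / [3] / [5]
  Insert 1 (step 8): P = [1, 3, 4, 8, 9] / [2] / [5] / [6];  Q = [1, 2, 4, 6, 7] / [3] / [5] / [8]
  Insert 7 (step 9): P = [1, 3, 4, 7, 9] / [2, 8] / [5] / [6];  Q = [1, 2, 4, 6, 7] / [3, 9] / [5] / [8]
Final shape: (5, 2, 1, 1).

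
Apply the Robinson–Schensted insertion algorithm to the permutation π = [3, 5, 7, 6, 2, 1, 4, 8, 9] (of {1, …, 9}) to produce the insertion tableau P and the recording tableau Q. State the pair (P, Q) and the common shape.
P = [1, 4, 6, 8, 9] / [2, 5] / [3] / [7];  Q = [1, 2, 3, 8, 9] / [4, 7] / [5] / [6];  common shape = (5, 2, 1, 1)

Row-insert the values π_1, π_2, … into P one at a time, bumping the leftmost entry strictly greater than the inserted value down to the next row. The recording tableau Q records, in position (i, j), the step at which that cell was added to P.
  Insert 3 (step 1): P = [3];  Q = [1]
  Insert 5 (step 2): P = [3, 5];  Q = [1, 2]
  Insert 7 (step 3): P = [3, 5, 7];  Q = [1, 2, 3]
  Insert 6 (step 4): P = [3, 5, 6] / [7];  Q = [1, 2, 3] / [4]
  Insert 2 (step 5): P = [2, 5, 6] / [3] / [7];  Q = [1, 2, 3] / [4] / [5]
  Insert 1 (step 6): P = [1, 5, 6] / [2] / [3] / [7];  Q = [1, 2, 3] / [4] / [5] / [6]
  Insert 4 (step 7): P = [1, 4, 6] / [2, 5] / [3] / [7];  Q = [1, 2, 3] / [4, 7] / [5] / [6]
  Insert 8 (step 8): P = [1, 4, 6, 8] / [2, 5] / [3] / [7];  Q = [1, 2, 3, 8] / [4, 7] / [5] / [6]
  Insert 9 (step 9): P = [1, 4, 6, 8, 9] / [2, 5] / [3] / [7];  Q = [1, 2, 3, 8, 9] / [4, 7] / [5] / [6]
Final shape: (5, 2, 1, 1).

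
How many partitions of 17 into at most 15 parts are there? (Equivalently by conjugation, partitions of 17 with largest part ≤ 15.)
p(17, parts ≤ 15) = 295

Use the recurrence p(n, m) = p(n, m−1) + p(n−m, m): either the largest part is < m (count p(n, m−1)) or the largest part is exactly m (remove one copy of m, count p(n−m, m)). With p(0, ·) = 1 this gives p(17, parts ≤ 15) = 295. (By conjugating Young diagrams, this also counts partitions of 17 into at most 15 parts.)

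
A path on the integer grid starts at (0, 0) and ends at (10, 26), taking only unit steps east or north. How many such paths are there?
Number of paths = 254186856

A monotone lattice path from (0, 0) to (10, 26) consists of 10 east steps and 26 north steps in some order, so it is determined by which 10 of the 36 steps are east. The count is C(36, 10) = 254186856.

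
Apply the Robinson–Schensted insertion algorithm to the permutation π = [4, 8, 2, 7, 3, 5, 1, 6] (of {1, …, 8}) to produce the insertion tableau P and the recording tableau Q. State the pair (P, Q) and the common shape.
P = [1, 3, 5, 6] / [2, 7] / [4] / [8];  Q = [1, 2, 6, 8] / [3, 4] / [5] / [7];  common shape = (4, 2, 1, 1)

Row-insert the values π_1, π_2, … into P one at a time, bumping the leftmost entry strictly greater than the inserted value down to the next row. The recording tableau Q records, in position (i, j), the step at which that cell was added to P.
  Insert 4 (step 1): P = [4];  Q = [1]
  Insert 8 (step 2): P = [4, 8];  Q = [1, 2]
  Insert 2 (step 3): P = [2, 8] / [4];  Q = [1, 2] / [3]
  Insert 7 (step 4): P = [2, 7] / [4, 8];  Q = [1, 2] / [3, 4]
  Insert 3 (step 5): P = [2, 3] / [4, 7] / [8];  Q = [1, 2] / [3, 4] / [5]
  Insert 5 (step 6): P = [2, 3, 5] / [4, 7] / [8];  Q = [1, 2, 6] / [3, 4] / [5]
  Insert 1 (step 7): P = [1, 3, 5] / [2, 7] / [4] / [8];  Q = [1, 2, 6] / [3, 4] / [5] / [7]
  Insert 6 (step 8): P = [1, 3, 5, 6] / [2, 7] / [4] / [8];  Q = [1, 2, 6, 8] / [3, 4] / [5] / [7]
Final shape: (4, 2, 1, 1).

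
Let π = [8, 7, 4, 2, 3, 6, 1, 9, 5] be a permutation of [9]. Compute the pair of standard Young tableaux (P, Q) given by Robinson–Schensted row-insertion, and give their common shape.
P = [1, 3, 5, 9] / [2, 6] / [4] / [7] / [8];  Q = [1, 5, 6, 8] / [2, 9] / [3] / [4] / [7];  common shape = (4, 2, 1, 1, 1)

Row-insert the values π_1, π_2, … into P one at a time, bumping the leftmost entry strictly greater than the inserted value down to the next row. The recording tableau Q records, in position (i, j), the step at which that cell was added to P.
  Insert 8 (step 1): P = [8];  Q = [1]
  Insert 7 (step 2): P = [7] / [8];  Q = [1] / [2]
  Insert 4 (step 3): P = [4] / [7] / [8];  Q = [1] / [2] / [3]
  Insert 2 (step 4): P = [2] / [4] / [7] / [8];  Q = [1] / [2] / [3] / [4]
  Insert 3 (step 5): P = [2, 3] / [4] / [7] / [8];  Q = [1, 5] / [2] / [3] / [4]
  Insert 6 (step 6): P = [2, 3, 6] / [4] / [7] / [8];  Q = [1, 5, 6] / [2] / [3] / [4]
  Insert 1 (step 7): P = [1, 3, 6] / [2] / [4] / [7] / [8];  Q = [1, 5, 6] / [2] / [3] / [4] / [7]
  Insert 9 (step 8): P = [1, 3, 6, 9] / [2] / [4] / [7] / [8];  Q = [1, 5, 6, 8] / [2] / [3] / [4] / [7]
  Insert 5 (step 9): P = [1, 3, 5, 9] / [2, 6] / [4] / [7] / [8];  Q = [1, 5, 6, 8] / [2, 9] / [3] / [4] / [7]
Final shape: (4, 2, 1, 1, 1).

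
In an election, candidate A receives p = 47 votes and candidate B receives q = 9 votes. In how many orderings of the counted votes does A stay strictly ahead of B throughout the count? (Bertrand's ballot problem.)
Strict-lead orderings = 5140835700

Total orderings of the 56 votes with 47 for A: C(56, 47) = 7575968400. By the Bertrand ballot formula (Cycle Lemma / reflection principle), the number of orderings in which A is strictly ahead of B throughout is (p − q)/(p + q) · C(p + q, p) = (47 − 9)/(47 + 9) · 7575968400 = 5140835700.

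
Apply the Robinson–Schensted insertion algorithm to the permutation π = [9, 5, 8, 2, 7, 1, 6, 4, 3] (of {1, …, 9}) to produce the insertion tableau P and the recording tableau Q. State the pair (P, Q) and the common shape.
P = [1, 3] / [2, 4] / [5, 6] / [7] / [8] / [9];  Q = [1, 3] / [2, 5] / [4, 7] / [6] / [8] / [9];  common shape = (2, 2, 2, 1, 1, 1)

Row-insert the values π_1, π_2, … into P one at a time, bumping the leftmost entry strictly greater than the inserted value down to the next row. The recording tableau Q records, in position (i, j), the step at which that cell was added to P.
  Insert 9 (step 1): P = [9];  Q = [1]
  Insert 5 (step 2): P = [5] / [9];  Q = [1] / [2]
  Insert 8 (step 3): P = [5, 8] / [9];  Q = [1, 3] / [2]
  Insert 2 (step 4): P = [2, 8] / [5] / [9];  Q = [1, 3] / [2] / [4]
  Insert 7 (step 5): P = [2, 7] / [5, 8] / [9];  Q = [1, 3] / [2, 5] / [4]
  Insert 1 (step 6): P = [1, 7] / [2, 8] / [5] / [9];  Q = [1, 3] / [2, 5] / [4] / [6]
  Insert 6 (step 7): P = [1, 6] / [2, 7] / [5, 8] / [9];  Q = [1, 3] / [2, 5] / [4, 7] / [6]
  Insert 4 (step 8): P = [1, 4] / [2, 6] / [5, 7] / [8] / [9];  Q = [1, 3] / [2, 5] / [4, 7] / [6] / [8]
  Insert 3 (step 9): P = [1, 3] / [2, 4] / [5, 6] / [7] / [8] / [9];  Q = [1, 3] / [2, 5] / [4, 7] / [6] / [8] / [9]
Final shape: (2, 2, 2, 1, 1, 1).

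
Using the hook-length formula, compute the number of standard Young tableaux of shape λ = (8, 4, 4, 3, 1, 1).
# SYT of shape (8, 4, 4, 3, 1, 1) = 483492240

Hook-length formula: f^λ = n! / Π hook(c), product over all cells c of the Young diagram. For λ = (8, 4, 4, 3, 1, 1), n = 21 boxes. Hook lengths by row (left-to-right, top-to-bottom): [13, 10, 9, 7, 4, 3, 2, 1]; [8, 5, 4, 2]; [7, 4, 3, 1]; [5, 2, 1]; [2]; [1]. Product of hooks = 105670656000. So f^λ = 21! / 105670656000 = 51090942171709440000 / 105670656000 = 483492240.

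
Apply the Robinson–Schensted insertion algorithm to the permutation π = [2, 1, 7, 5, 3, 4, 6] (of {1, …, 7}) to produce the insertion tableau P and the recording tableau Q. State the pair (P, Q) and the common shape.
P = [1, 3, 4, 6] / [2, 5] / [7];  Q = [1, 3, 6, 7] / [2, 4] / [5];  common shape = (4, 2, 1)

Row-insert the values π_1, π_2, … into P one at a time, bumping the leftmost entry strictly greater than the inserted value down to the next row. The recording tableau Q records, in position (i, j), the step at which that cell was added to P.
  Insert 2 (step 1): P = [2];  Q = [1]
  Insert 1 (step 2): P = [1] / [2];  Q = [1] / [2]
  Insert 7 (step 3): P = [1, 7] / [2];  Q = [1, 3] / [2]
  Insert 5 (step 4): P = [1, 5] / [2, 7];  Q = [1, 3] / [2, 4]
  Insert 3 (step 5): P = [1, 3] / [2, 5] / [7];  Q = [1, 3] / [2, 4] / [5]
  Insert 4 (step 6): P = [1, 3, 4] / [2, 5] / [7];  Q = [1, 3, 6] / [2, 4] / [5]
  Insert 6 (step 7): P = [1, 3, 4, 6] / [2, 5] / [7];  Q = [1, 3, 6, 7] / [2, 4] / [5]
Final shape: (4, 2, 1).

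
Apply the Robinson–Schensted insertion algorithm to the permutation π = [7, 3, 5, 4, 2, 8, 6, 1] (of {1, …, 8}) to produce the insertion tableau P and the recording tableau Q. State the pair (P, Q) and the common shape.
P = [1, 4, 6] / [2, 8] / [3] / [5] / [7];  Q = [1, 3, 6] / [2, 7] / [4] / [5] / [8];  common shape = (3, 2, 1, 1, 1)

Row-insert the values π_1, π_2, … into P one at a time, bumping the leftmost entry strictly greater than the inserted value down to the next row. The recording tableau Q records, in position (i, j), the step at which that cell was added to P.
  Insert 7 (step 1): P = [7];  Q = [1]
  Insert 3 (step 2): P = [3] / [7];  Q = [1] / [2]
  Insert 5 (step 3): P = [3, 5] / [7];  Q = [1, 3] / [2]
  Insert 4 (step 4): P = [3, 4] / [5] / [7];  Q = [1, 3] / [2] / [4]
  Insert 2 (step 5): P = [2, 4] / [3] / [5] / [7];  Q = [1, 3] / [2] / [4] / [5]
  Insert 8 (step 6): P = [2, 4, 8] / [3] / [5] / [7];  Q = [1, 3, 6] / [2] / [4] / [5]
  Insert 6 (step 7): P = [2, 4, 6] / [3, 8] / [5] / [7];  Q = [1, 3, 6] / [2, 7] / [4] / [5]
  Insert 1 (step 8): P = [1, 4, 6] / [2, 8] / [3] / [5] / [7];  Q = [1, 3, 6] / [2, 7] / [4] / [5] / [8]
Final shape: (3, 2, 1, 1, 1).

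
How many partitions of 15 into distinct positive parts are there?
q(15) = 27

List partitions of 15 into distinct parts: 15, 14+1, 13+2, 12+3, 12+2+1, 11+4, 11+3+1, 10+5, 10+4+1, 10+3+2, 9+6, 9+5+1, 9+4+2, 9+3+2+1, 8+7, 8+6+1, 8+5+2, 8+4+3, 8+4+2+1, 7+6+2, 7+5+3, 7+5+2+1, 7+4+3+1, 6+5+4, 6+5+3+1, 6+4+3+2, 5+4+3+2+1. There are q(15) = 27. (Euler: this equals the number of odd-part partitions of 15.)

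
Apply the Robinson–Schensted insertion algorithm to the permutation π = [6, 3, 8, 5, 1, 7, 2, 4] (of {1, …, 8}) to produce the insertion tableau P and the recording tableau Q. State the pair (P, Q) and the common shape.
P = [1, 2, 4] / [3, 5, 7] / [6, 8];  Q = [1, 3, 6] / [2, 4, 8] / [5, 7];  common shape = (3, 3, 2)

Row-insert the values π_1, π_2, … into P one at a time, bumping the leftmost entry strictly greater than the inserted value down to the next row. The recording tableau Q records, in position (i, j), the step at which that cell was added to P.
  Insert 6 (step 1): P = [6];  Q = [1]
  Insert 3 (step 2): P = [3] / [6];  Q = [1] / [2]
  Insert 8 (step 3): P = [3, 8] / [6];  Q = [1, 3] / [2]
  Insert 5 (step 4): P = [3, 5] / [6, 8];  Q = [1, 3] / [2, 4]
  Insert 1 (step 5): P = [1, 5] / [3, 8] / [6];  Q = [1, 3] / [2, 4] / [5]
  Insert 7 (step 6): P = [1, 5, 7] / [3, 8] / [6];  Q = [1, 3, 6] / [2, 4] / [5]
  Insert 2 (step 7): P = [1, 2, 7] / [3, 5] / [6, 8];  Q = [1, 3, 6] / [2, 4] / [5, 7]
  Insert 4 (step 8): P = [1, 2, 4] / [3, 5, 7] / [6, 8];  Q = [1, 3, 6] / [2, 4, 8] / [5, 7]
Final shape: (3, 3, 2).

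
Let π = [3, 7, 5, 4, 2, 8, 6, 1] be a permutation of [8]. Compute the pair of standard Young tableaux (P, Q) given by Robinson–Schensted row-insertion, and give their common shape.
P = [1, 4, 6] / [2, 8] / [3] / [5] / [7];  Q = [1, 2, 6] / [3, 7] / [4] / [5] / [8];  common shape = (3, 2, 1, 1, 1)

Row-insert the values π_1, π_2, … into P one at a time, bumping the leftmost entry strictly greater than the inserted value down to the next row. The recording tableau Q records, in position (i, j), the step at which that cell was added to P.
  Insert 3 (step 1): P = [3];  Q = [1]
  Insert 7 (step 2): P = [3, 7];  Q = [1, 2]
  Insert 5 (step 3): P = [3, 5] / [7];  Q = [1, 2] / [3]
  Insert 4 (step 4): P = [3, 4] / [5] / [7];  Q = [1, 2] / [3] / [4]
  Insert 2 (step 5): P = [2, 4] / [3] / [5] / [7];  Q = [1, 2] / [3] / [4] / [5]
  Insert 8 (step 6): P = [2, 4, 8] / [3] / [5] / [7];  Q = [1, 2, 6] / [3] / [4] / [5]
  Insert 6 (step 7): P = [2, 4, 6] / [3, 8] / [5] / [7];  Q = [1, 2, 6] / [3, 7] / [4] / [5]
  Insert 1 (step 8): P = [1, 4, 6] / [2, 8] / [3] / [5] / [7];  Q = [1, 2, 6] / [3, 7] / [4] / [5] / [8]
Final shape: (3, 2, 1, 1, 1).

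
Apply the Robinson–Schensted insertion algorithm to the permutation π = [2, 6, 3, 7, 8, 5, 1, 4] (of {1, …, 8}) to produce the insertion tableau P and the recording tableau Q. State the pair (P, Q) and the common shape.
P = [1, 3, 4, 8] / [2, 5] / [6, 7];  Q = [1, 2, 4, 5] / [3, 6] / [7, 8];  common shape = (4, 2, 2)

Row-insert the values π_1, π_2, … into P one at a time, bumping the leftmost entry strictly greater than the inserted value down to the next row. The recording tableau Q records, in position (i, j), the step at which that cell was added to P.
  Insert 2 (step 1): P = [2];  Q = [1]
  Insert 6 (step 2): P = [2, 6];  Q = [1, 2]
  Insert 3 (step 3): P = [2, 3] / [6];  Q = [1, 2] / [3]
  Insert 7 (step 4): P = [2, 3, 7] / [6];  Q = [1, 2, 4] / [3]
  Insert 8 (step 5): P = [2, 3, 7, 8] / [6];  Q = [1, 2, 4, 5] / [3]
  Insert 5 (step 6): P = [2, 3, 5, 8] / [6, 7];  Q = [1, 2, 4, 5] / [3, 6]
  Insert 1 (step 7): P = [1, 3, 5, 8] / [2, 7] / [6];  Q = [1, 2, 4, 5] / [3, 6] / [7]
  Insert 4 (step 8): P = [1, 3, 4, 8] / [2, 5] / [6, 7];  Q = [1, 2, 4, 5] / [3, 6] / [7, 8]
Final shape: (4, 2, 2).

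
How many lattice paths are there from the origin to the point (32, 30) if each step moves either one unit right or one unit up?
Number of paths = 450883717216034179

A monotone lattice path from (0, 0) to (32, 30) consists of 32 east steps and 30 north steps in some order, so it is determined by which 32 of the 62 steps are east. The count is C(62, 32) = 450883717216034179.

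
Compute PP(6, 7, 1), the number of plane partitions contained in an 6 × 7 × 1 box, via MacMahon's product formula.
PP(6, 7, 1) = 1716

Evaluate the triple product over i = 1..6, j = 1..7, k = 1..1. The factors are (2/1) · (3/2) · (4/3) · (5/4) · (6/5) · (7/6) · (8/7) · (3/2) · … (42 factors total). The numerators and denominators telescope so the product is an integer; carrying out the multiplication exactly gives PP(6, 7, 1) = 1716.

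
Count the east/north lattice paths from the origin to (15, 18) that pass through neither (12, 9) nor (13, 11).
Number of paths = 914376976

Inclusion–exclusion. Total paths: C(33, 15) = 1037158320. Through P₁: C(21, 12)·C(12, 3) = 64664600. Through P₂: C(24, 13)·C(9, 2) = 89861184. Since P₁ is strictly southwest of P₂, a monotone path through both must visit P₁ then P₂; paths through both = C(21, 12)·C(3, 1)·C(9, 2) = 31744440. Avoid both = 1037158320 − 64664600 − 89861184 + 31744440 = 914376976.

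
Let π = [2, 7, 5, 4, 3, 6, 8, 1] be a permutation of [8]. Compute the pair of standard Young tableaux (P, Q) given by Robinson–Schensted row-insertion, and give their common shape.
P = [1, 3, 6, 8] / [2] / [4] / [5] / [7];  Q = [1, 2, 6, 7] / [3] / [4] / [5] / [8];  common shape = (4, 1, 1, 1, 1)

Row-insert the values π_1, π_2, … into P one at a time, bumping the leftmost entry strictly greater than the inserted value down to the next row. The recording tableau Q records, in position (i, j), the step at which that cell was added to P.
  Insert 2 (step 1): P = [2];  Q = [1]
  Insert 7 (step 2): P = [2, 7];  Q = [1, 2]
  Insert 5 (step 3): P = [2, 5] / [7];  Q = [1, 2] / [3]
  Insert 4 (step 4): P = [2, 4] / [5] / [7];  Q = [1, 2] / [3] / [4]
  Insert 3 (step 5): P = [2, 3] / [4] / [5] / [7];  Q = [1, 2] / [3] / [4] / [5]
  Insert 6 (step 6): P = [2, 3, 6] / [4] / [5] / [7];  Q = [1, 2, 6] / [3] / [4] / [5]
  Insert 8 (step 7): P = [2, 3, 6, 8] / [4] / [5] / [7];  Q = [1, 2, 6, 7] / [3] / [4] / [5]
  Insert 1 (step 8): P = [1, 3, 6, 8] / [2] / [4] / [5] / [7];  Q = [1, 2, 6, 7] / [3] / [4] / [5] / [8]
Final shape: (4, 1, 1, 1, 1).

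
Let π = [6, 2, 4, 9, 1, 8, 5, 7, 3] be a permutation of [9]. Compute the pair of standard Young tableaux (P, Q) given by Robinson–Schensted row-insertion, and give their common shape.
P = [1, 3, 5, 7] / [2, 4] / [6, 8] / [9];  Q = [1, 3, 4, 8] / [2, 6] / [5, 7] / [9];  common shape = (4, 2, 2, 1)

Row-insert the values π_1, π_2, … into P one at a time, bumping the leftmost entry strictly greater than the inserted value down to the next row. The recording tableau Q records, in position (i, j), the step at which that cell was added to P.
  Insert 6 (step 1): P = [6];  Q = [1]
  Insert 2 (step 2): P = [2] / [6];  Q = [1] / [2]
  Insert 4 (step 3): P = [2, 4] / [6];  Q = [1, 3] / [2]
  Insert 9 (step 4): P = [2, 4, 9] / [6];  Q = [1, 3, 4] / [2]
  Insert 1 (step 5): P = [1, 4, 9] / [2] / [6];  Q = [1, 3, 4] / [2] / [5]
  Insert 8 (step 6): P = [1, 4, 8] / [2, 9] / [6];  Q = [1, 3, 4] / [2, 6] / [5]
  Insert 5 (step 7): P = [1, 4, 5] / [2, 8] / [6, 9];  Q = [1, 3, 4] / [2, 6] / [5, 7]
  Insert 7 (step 8): P = [1, 4, 5, 7] / [2, 8] / [6, 9];  Q = [1, 3, 4, 8] / [2, 6] / [5, 7]
  Insert 3 (step 9): P = [1, 3, 5, 7] / [2, 4] / [6, 8] / [9];  Q = [1, 3, 4, 8] / [2, 6] / [5, 7] / [9]
Final shape: (4, 2, 2, 1).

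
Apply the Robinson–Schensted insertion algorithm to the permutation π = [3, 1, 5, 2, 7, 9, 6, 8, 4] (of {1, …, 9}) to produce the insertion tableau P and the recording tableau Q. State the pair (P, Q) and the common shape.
P = [1, 2, 4, 8] / [3, 5, 6, 9] / [7];  Q = [1, 3, 5, 6] / [2, 4, 7, 8] / [9];  common shape = (4, 4, 1)

Row-insert the values π_1, π_2, … into P one at a time, bumping the leftmost entry strictly greater than the inserted value down to the next row. The recording tableau Q records, in position (i, j), the step at which that cell was added to P.
  Insert 3 (step 1): P = [3];  Q = [1]
  Insert 1 (step 2): P = [1] / [3];  Q = [1] / [2]
  Insert 5 (step 3): P = [1, 5] / [3];  Q = [1, 3] / [2]
  Insert 2 (step 4): P = [1, 2] / [3, 5];  Q = [1, 3] / [2, 4]
  Insert 7 (step 5): P = [1, 2, 7] / [3, 5];  Q = [1, 3, 5] / [2, 4]
  Insert 9 (step 6): P = [1, 2, 7, 9] / [3, 5];  Q = [1, 3, 5, 6] / [2, 4]
  Insert 6 (step 7): P = [1, 2, 6, 9] / [3, 5, 7];  Q = [1, 3, 5, 6] / [2, 4, 7]
  Insert 8 (step 8): P = [1, 2, 6, 8] / [3, 5, 7, 9];  Q = [1, 3, 5, 6] / [2, 4, 7, 8]
  Insert 4 (step 9): P = [1, 2, 4, 8] / [3, 5, 6, 9] / [7];  Q = [1, 3, 5, 6] / [2, 4, 7, 8] / [9]
Final shape: (4, 4, 1).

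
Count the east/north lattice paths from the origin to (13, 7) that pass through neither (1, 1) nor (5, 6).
Number of paths = 38502

Inclusion–exclusion. Total paths: C(20, 13) = 77520. Through P₁: C(2, 1)·C(18, 12) = 37128. Through P₂: C(11, 5)·C(9, 8) = 4158. Since P₁ is strictly southwest of P₂, a monotone path through both must visit P₁ then P₂; paths through both = C(2, 1)·C(9, 4)·C(9, 8) = 2268. Avoid both = 77520 − 37128 − 4158 + 2268 = 38502.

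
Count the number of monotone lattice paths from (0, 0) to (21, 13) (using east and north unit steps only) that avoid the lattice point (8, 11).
Number of paths = 920047650

Total paths from (0, 0) to (21, 13): C(34, 21) = 927983760. Paths through (8, 11): (paths (0, 0) → (8, 11)) × (paths (8, 11) → (21, 13)) = C(19, 8) · C(15, 13) = 75582 · 105 = 7936110. Avoidance count = 927983760 − 7936110 = 920047650.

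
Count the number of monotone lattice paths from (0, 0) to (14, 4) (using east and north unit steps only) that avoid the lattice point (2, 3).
Number of paths = 2930

Total paths from (0, 0) to (14, 4): C(18, 14) = 3060. Paths through (2, 3): (paths (0, 0) → (2, 3)) × (paths (2, 3) → (14, 4)) = C(5, 2) · C(13, 12) = 10 · 13 = 130. Avoidance count = 3060 − 130 = 2930.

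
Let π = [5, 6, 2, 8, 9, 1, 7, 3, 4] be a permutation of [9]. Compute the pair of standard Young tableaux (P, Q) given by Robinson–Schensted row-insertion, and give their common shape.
P = [1, 3, 4, 9] / [2, 6, 7] / [5, 8];  Q = [1, 2, 4, 5] / [3, 7, 9] / [6, 8];  common shape = (4, 3, 2)

Row-insert the values π_1, π_2, … into P one at a time, bumping the leftmost entry strictly greater than the inserted value down to the next row. The recording tableau Q records, in position (i, j), the step at which that cell was added to P.
  Insert 5 (step 1): P = [5];  Q = [1]
  Insert 6 (step 2): P = [5, 6];  Q = [1, 2]
  Insert 2 (step 3): P = [2, 6] / [5];  Q = [1, 2] / [3]
  Insert 8 (step 4): P = [2, 6, 8] / [5];  Q = [1, 2, 4] / [3]
  Insert 9 (step 5): P = [2, 6, 8, 9] / [5];  Q = [1, 2, 4, 5] / [3]
  Insert 1 (step 6): P = [1, 6, 8, 9] / [2] / [5];  Q = [1, 2, 4, 5] / [3] / [6]
  Insert 7 (step 7): P = [1, 6, 7, 9] / [2, 8] / [5];  Q = [1, 2, 4, 5] / [3, 7] / [6]
  Insert 3 (step 8): P = [1, 3, 7, 9] / [2, 6] / [5, 8];  Q = [1, 2, 4, 5] / [3, 7] / [6, 8]
  Insert 4 (step 9): P = [1, 3, 4, 9] / [2, 6, 7] / [5, 8];  Q = [1, 2, 4, 5] / [3, 7, 9] / [6, 8]
Final shape: (4, 3, 2).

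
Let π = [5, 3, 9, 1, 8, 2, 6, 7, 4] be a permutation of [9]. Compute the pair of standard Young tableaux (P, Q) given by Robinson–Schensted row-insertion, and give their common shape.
P = [1, 2, 4, 7] / [3, 6] / [5, 8] / [9];  Q = [1, 3, 7, 8] / [2, 5] / [4, 6] / [9];  common shape = (4, 2, 2, 1)

Row-insert the values π_1, π_2, … into P one at a time, bumping the leftmost entry strictly greater than the inserted value down to the next row. The recording tableau Q records, in position (i, j), the step at which that cell was added to P.
  Insert 5 (step 1): P = [5];  Q = [1]
  Insert 3 (step 2): P = [3] / [5];  Q = [1] / [2]
  Insert 9 (step 3): P = [3, 9] / [5];  Q = [1, 3] / [2]
  Insert 1 (step 4): P = [1, 9] / [3] / [5];  Q = [1, 3] / [2] / [4]
  Insert 8 (step 5): P = [1, 8] / [3, 9] / [5];  Q = [1, 3] / [2, 5] / [4]
  Insert 2 (step 6): P = [1, 2] / [3, 8] / [5, 9];  Q = [1, 3] / [2, 5] / [4, 6]
  Insert 6 (step 7): P = [1, 2, 6] / [3, 8] / [5, 9];  Q = [1, 3, 7] / [2, 5] / [4, 6]
  Insert 7 (step 8): P = [1, 2, 6, 7] / [3, 8] / [5, 9];  Q = [1, 3, 7, 8] / [2, 5] / [4, 6]
  Insert 4 (step 9): P = [1, 2, 4, 7] / [3, 6] / [5, 8] / [9];  Q = [1, 3, 7, 8] / [2, 5] / [4, 6] / [9]
Final shape: (4, 2, 2, 1).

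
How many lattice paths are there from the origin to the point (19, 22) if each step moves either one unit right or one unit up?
Number of paths = 244662670200

A monotone lattice path from (0, 0) to (19, 22) consists of 19 east steps and 22 north steps in some order, so it is determined by which 19 of the 41 steps are east. The count is C(41, 19) = 244662670200.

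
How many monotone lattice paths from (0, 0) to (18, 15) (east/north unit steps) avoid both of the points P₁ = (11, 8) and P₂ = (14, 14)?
Number of paths = 608922336

Inclusion–exclusion. Total paths: C(33, 18) = 1037158320. Through P₁: C(19, 11)·C(14, 7) = 259397424. Through P₂: C(28, 14)·C(5, 4) = 200583000. Since P₁ is strictly southwest of P₂, a monotone path through both must visit P₁ then P₂; paths through both = C(19, 11)·C(9, 3)·C(5, 4) = 31744440. Avoid both = 1037158320 − 259397424 − 200583000 + 31744440 = 608922336.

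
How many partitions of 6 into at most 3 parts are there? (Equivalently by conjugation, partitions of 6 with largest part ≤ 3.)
p(6, parts ≤ 3) = 7

Partitions of 6 with all parts ≤ 3: 3+3, 3+2+1, 3+1+1+1, 2+2+2, 2+2+1+1, 2+1+1+1+1, 1+1+1+1+1+1. Count = 7.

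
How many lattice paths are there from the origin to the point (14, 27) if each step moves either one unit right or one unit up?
Number of paths = 35240152720

A monotone lattice path from (0, 0) to (14, 27) consists of 14 east steps and 27 north steps in some order, so it is determined by which 14 of the 41 steps are east. The count is C(41, 14) = 35240152720.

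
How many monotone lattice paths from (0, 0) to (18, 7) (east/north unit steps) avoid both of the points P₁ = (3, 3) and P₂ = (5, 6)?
Number of paths = 399512

Inclusion–exclusion. Total paths: C(25, 18) = 480700. Through P₁: C(6, 3)·C(19, 15) = 77520. Through P₂: C(11, 5)·C(14, 13) = 6468. Since P₁ is strictly southwest of P₂, a monotone path through both must visit P₁ then P₂; paths through both = C(6, 3)·C(5, 2)·C(14, 13) = 2800. Avoid both = 480700 − 77520 − 6468 + 2800 = 399512.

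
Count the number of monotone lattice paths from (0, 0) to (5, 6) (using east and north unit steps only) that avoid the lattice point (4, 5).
Number of paths = 210

Total paths from (0, 0) to (5, 6): C(11, 5) = 462. Paths through (4, 5): (paths (0, 0) → (4, 5)) × (paths (4, 5) → (5, 6)) = C(9, 4) · C(2, 1) = 126 · 2 = 252. Avoidance count = 462 − 252 = 210.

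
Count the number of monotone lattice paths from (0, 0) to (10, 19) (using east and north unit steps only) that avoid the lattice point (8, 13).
Number of paths = 14332290

Total paths from (0, 0) to (10, 19): C(29, 10) = 20030010. Paths through (8, 13): (paths (0, 0) → (8, 13)) × (paths (8, 13) → (10, 19)) = C(21, 8) · C(8, 2) = 203490 · 28 = 5697720. Avoidance count = 20030010 − 5697720 = 14332290.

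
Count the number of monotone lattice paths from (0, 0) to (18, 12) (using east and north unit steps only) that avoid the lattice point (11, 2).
Number of paths = 84976281

Total paths from (0, 0) to (18, 12): C(30, 18) = 86493225. Paths through (11, 2): (paths (0, 0) → (11, 2)) × (paths (11, 2) → (18, 12)) = C(13, 11) · C(17, 7) = 78 · 19448 = 1516944. Avoidance count = 86493225 − 1516944 = 84976281.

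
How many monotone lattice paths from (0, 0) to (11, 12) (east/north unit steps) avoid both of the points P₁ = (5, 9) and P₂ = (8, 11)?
Number of paths = 961662

Inclusion–exclusion. Total paths: C(23, 11) = 1352078. Through P₁: C(14, 5)·C(9, 6) = 168168. Through P₂: C(19, 8)·C(4, 3) = 302328. Since P₁ is strictly southwest of P₂, a monotone path through both must visit P₁ then P₂; paths through both = C(14, 5)·C(5, 3)·C(4, 3) = 80080. Avoid both = 1352078 − 168168 − 302328 + 80080 = 961662.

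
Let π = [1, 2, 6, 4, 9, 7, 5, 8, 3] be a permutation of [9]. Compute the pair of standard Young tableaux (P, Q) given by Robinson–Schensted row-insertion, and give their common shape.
P = [1, 2, 3, 5, 8] / [4, 7] / [6] / [9];  Q = [1, 2, 3, 5, 8] / [4, 6] / [7] / [9];  common shape = (5, 2, 1, 1)

Row-insert the values π_1, π_2, … into P one at a time, bumping the leftmost entry strictly greater than the inserted value down to the next row. The recording tableau Q records, in position (i, j), the step at which that cell was added to P.
  Insert 1 (step 1): P = [1];  Q = [1]
  Insert 2 (step 2): P = [1, 2];  Q = [1, 2]
  Insert 6 (step 3): P = [1, 2, 6];  Q = [1, 2, 3]
  Insert 4 (step 4): P = [1, 2, 4] / [6];  Q = [1, 2, 3] / [4]
  Insert 9 (step 5): P = [1, 2, 4, 9] / [6];  Q = [1, 2, 3, 5] / [4]
  Insert 7 (step 6): P = [1, 2, 4, 7] / [6, 9];  Q = [1, 2, 3, 5] / [4, 6]
  Insert 5 (step 7): P = [1, 2, 4, 5] / [6, 7] / [9];  Q = [1, 2, 3, 5] / [4, 6] / [7]
  Insert 8 (step 8): P = [1, 2, 4, 5, 8] / [6, 7] / [9];  Q = [1, 2, 3, 5, 8] / [4, 6] / [7]
  Insert 3 (step 9): P = [1, 2, 3, 5, 8] / [4, 7] / [6] / [9];  Q = [1, 2, 3, 5, 8] / [4, 6] / [7] / [9]
Final shape: (5, 2, 1, 1).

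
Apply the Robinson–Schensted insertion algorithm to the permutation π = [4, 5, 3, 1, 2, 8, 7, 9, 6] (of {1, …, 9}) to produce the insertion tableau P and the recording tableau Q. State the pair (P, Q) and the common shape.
P = [1, 2, 6, 9] / [3, 5, 7] / [4, 8];  Q = [1, 2, 6, 8] / [3, 5, 7] / [4, 9];  common shape = (4, 3, 2)

Row-insert the values π_1, π_2, … into P one at a time, bumping the leftmost entry strictly greater than the inserted value down to the next row. The recording tableau Q records, in position (i, j), the step at which that cell was added to P.
  Insert 4 (step 1): P = [4];  Q = [1]
  Insert 5 (step 2): P = [4, 5];  Q = [1, 2]
  Insert 3 (step 3): P = [3, 5] / [4];  Q = [1, 2] / [3]
  Insert 1 (step 4): P = [1, 5] / [3] / [4];  Q = [1, 2] / [3] / [4]
  Insert 2 (step 5): P = [1, 2] / [3, 5] / [4];  Q = [1, 2] / [3, 5] / [4]
  Insert 8 (step 6): P = [1, 2, 8] / [3, 5] / [4];  Q = [1, 2, 6] / [3, 5] / [4]
  Insert 7 (step 7): P = [1, 2, 7] / [3, 5, 8] / [4];  Q = [1, 2, 6] / [3, 5, 7] / [4]
  Insert 9 (step 8): P = [1, 2, 7, 9] / [3, 5, 8] / [4];  Q = [1, 2, 6, 8] / [3, 5, 7] / [4]
  Insert 6 (step 9): P = [1, 2, 6, 9] / [3, 5, 7] / [4, 8];  Q = [1, 2, 6, 8] / [3, 5, 7] / [4, 9]
Final shape: (4, 3, 2).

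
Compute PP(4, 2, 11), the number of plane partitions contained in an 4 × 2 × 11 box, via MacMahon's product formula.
PP(4, 2, 11) = 496860

Evaluate the triple product over i = 1..4, j = 1..2, k = 1..11. The factors are (2/1) · (3/2) · (4/3) · (5/4) · (6/5) · (7/6) · (8/7) · (9/8) · … (88 factors total). The numerators and denominators telescope so the product is an integer; carrying out the multiplication exactly gives PP(4, 2, 11) = 496860.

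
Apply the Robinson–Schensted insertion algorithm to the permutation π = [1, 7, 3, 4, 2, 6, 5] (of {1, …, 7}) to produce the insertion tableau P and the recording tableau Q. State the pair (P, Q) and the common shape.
P = [1, 2, 4, 5] / [3, 6] / [7];  Q = [1, 2, 4, 6] / [3, 7] / [5];  common shape = (4, 2, 1)

Row-insert the values π_1, π_2, … into P one at a time, bumping the leftmost entry strictly greater than the inserted value down to the next row. The recording tableau Q records, in position (i, j), the step at which that cell was added to P.
  Insert 1 (step 1): P = [1];  Q = [1]
  Insert 7 (step 2): P = [1, 7];  Q = [1, 2]
  Insert 3 (step 3): P = [1, 3] / [7];  Q = [1, 2] / [3]
  Insert 4 (step 4): P = [1, 3, 4] / [7];  Q = [1, 2, 4] / [3]
  Insert 2 (step 5): P = [1, 2, 4] / [3] / [7];  Q = [1, 2, 4] / [3] / [5]
  Insert 6 (step 6): P = [1, 2, 4, 6] / [3] / [7];  Q = [1, 2, 4, 6] / [3] / [5]
  Insert 5 (step 7): P = [1, 2, 4, 5] / [3, 6] / [7];  Q = [1, 2, 4, 6] / [3, 7] / [5]
Final shape: (4, 2, 1).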